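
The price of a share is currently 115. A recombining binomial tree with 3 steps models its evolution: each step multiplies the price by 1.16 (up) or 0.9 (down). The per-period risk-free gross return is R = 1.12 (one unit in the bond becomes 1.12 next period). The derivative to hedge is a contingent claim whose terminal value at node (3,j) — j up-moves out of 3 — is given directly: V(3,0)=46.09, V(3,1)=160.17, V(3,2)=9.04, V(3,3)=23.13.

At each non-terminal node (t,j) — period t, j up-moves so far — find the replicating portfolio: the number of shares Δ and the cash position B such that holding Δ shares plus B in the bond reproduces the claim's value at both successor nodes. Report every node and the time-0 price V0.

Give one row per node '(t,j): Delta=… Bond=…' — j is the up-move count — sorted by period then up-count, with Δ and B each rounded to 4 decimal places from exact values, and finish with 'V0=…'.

No-arbitrage ⇒ martingale measure with p* = (R−d)/(u−d) = 0.8462.
Payoff layer (t=3): V(3,0)=46.0900, V(3,1)=160.1700, V(3,2)=9.0400, V(3,3)=23.1300
(2,0): S=93.1500. Δ = (V_up−V_dn)/(S_up−S_dn) = (160.1700−46.0900)/(108.0540−83.8350) = 4.7104. V = [p*·160.1700 + (1−p*)·46.0900]/1.12 = 127.3386. B = V − Δ·S = -311.4306.
(2,1): S=120.0600. Δ = (V_up−V_dn)/(S_up−S_dn) = (9.0400−160.1700)/(139.2696−108.0540) = -4.8415. V = [p*·9.0400 + (1−p*)·160.1700]/1.12 = 28.8310. B = V − Δ·S = 610.1003.
(2,2): S=154.7440. Δ = (V_up−V_dn)/(S_up−S_dn) = (23.1300−9.0400)/(179.5030−139.2696) = 0.3502. V = [p*·23.1300 + (1−p*)·9.0400]/1.12 = 18.7163. B = V − Δ·S = -35.4760.
(1,0): S=103.5000. Δ = (V_up−V_dn)/(S_up−S_dn) = (28.8310−127.3386)/(120.0600−93.1500) = -3.6606. V = [p*·28.8310 + (1−p*)·127.3386]/1.12 = 39.2733. B = V − Δ·S = 418.1485.
(1,1): S=133.4000. Δ = (V_up−V_dn)/(S_up−S_dn) = (18.7163−28.8310)/(154.7440−120.0600) = -0.2916. V = [p*·18.7163 + (1−p*)·28.8310]/1.12 = 18.1004. B = V − Δ·S = 57.0031.
(0,0): S=115.0000. Δ = (V_up−V_dn)/(S_up−S_dn) = (18.1004−39.2733)/(133.4000−103.5000) = -0.7081. V = [p*·18.1004 + (1−p*)·39.2733]/1.12 = 19.0694. B = V − Δ·S = 100.5035.
Root portfolio cost Δ·115+B reproduces V0=19.0694.

(0,0): Delta=-0.7081 Bond=100.5035
(1,0): Delta=-3.6606 Bond=418.1485
(1,1): Delta=-0.2916 Bond=57.0031
(2,0): Delta=4.7104 Bond=-311.4306
(2,1): Delta=-4.8415 Bond=610.1003
(2,2): Delta=0.3502 Bond=-35.4760
V0=19.0694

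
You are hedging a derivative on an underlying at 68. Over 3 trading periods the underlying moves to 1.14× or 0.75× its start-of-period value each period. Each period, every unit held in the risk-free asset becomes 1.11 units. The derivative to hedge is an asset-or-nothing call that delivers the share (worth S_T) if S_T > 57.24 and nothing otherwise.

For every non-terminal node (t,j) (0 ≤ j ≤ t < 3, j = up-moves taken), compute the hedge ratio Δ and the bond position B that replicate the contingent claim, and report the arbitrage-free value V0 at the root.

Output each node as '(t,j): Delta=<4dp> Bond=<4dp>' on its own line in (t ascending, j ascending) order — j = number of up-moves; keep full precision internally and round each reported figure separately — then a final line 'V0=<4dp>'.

(0,0): Delta=1.1868 Bond=-13.2352
(1,0): Delta=2.7711 Bond=-95.4923
(1,1): Delta=1.1000 Bond=-7.9577
(2,0): Delta=0.0000 Bond=0.0000
(2,1): Delta=2.9231 Bond=-114.8295
(2,2): Delta=1.0000 Bond=0.0000
V0=67.4680

Risk-neutral probability p* = (R−d)/(u−d) = (1.11−0.75)/(1.14−0.75) = 0.9231.
At expiry t=3: V(3,0)=0.0000, V(3,1)=0.0000, V(3,2)=66.2796, V(3,3)=100.7450
Node (2,0) S=38.2500: V=(p*·0.0000+(1−p*)·0.0000)/1.11=0.0000; Δ=(0.0000−0.0000)/(43.6050−28.6875)=0.0000; B=V−Δ·S=0.0000
Node (2,1) S=58.1400: V=(p*·66.2796+(1−p*)·0.0000)/1.11=55.1182; Δ=(66.2796−0.0000)/(66.2796−43.6050)=2.9231; B=V−Δ·S=-114.8295
Node (2,2) S=88.3728: V=(p*·100.7450+(1−p*)·66.2796)/1.11=88.3728; Δ=(100.7450−66.2796)/(100.7450−66.2796)=1.0000; B=V−Δ·S=0.0000
Node (1,0) S=51.0000: V=(p*·55.1182+(1−p*)·0.0000)/1.11=45.8363; Δ=(55.1182−0.0000)/(58.1400−38.2500)=2.7711; B=V−Δ·S=-95.4923
Node (1,1) S=77.5200: V=(p*·88.3728+(1−p*)·55.1182)/1.11=77.3106; Δ=(88.3728−55.1182)/(88.3728−58.1400)=1.1000; B=V−Δ·S=-7.9577
Node (0,0) S=68.0000: V=(p*·77.3106+(1−p*)·45.8363)/1.11=67.4680; Δ=(77.3106−45.8363)/(77.5200−51.0000)=1.1868; B=V−Δ·S=-13.2352
Root portfolio cost Δ·68+B reproduces V0=67.4680.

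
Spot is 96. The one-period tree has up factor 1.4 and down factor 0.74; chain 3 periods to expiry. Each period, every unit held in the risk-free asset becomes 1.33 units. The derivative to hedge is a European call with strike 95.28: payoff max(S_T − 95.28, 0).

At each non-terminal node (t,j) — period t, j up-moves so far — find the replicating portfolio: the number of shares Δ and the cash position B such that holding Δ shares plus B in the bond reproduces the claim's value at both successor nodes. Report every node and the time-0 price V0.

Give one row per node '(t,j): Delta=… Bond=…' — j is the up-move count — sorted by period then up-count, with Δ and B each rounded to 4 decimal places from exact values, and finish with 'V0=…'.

Risk-neutral probability p* = (R−d)/(u−d) = (1.33−0.74)/(1.4−0.74) = 0.8939.
Payoff layer (t=3): V(3,0)=0.0000, V(3,1)=0.0000, V(3,2)=43.9584, V(3,3)=168.1440
(2,0): S=52.5696. Δ = (V_up−V_dn)/(S_up−S_dn) = (0.0000−0.0000)/(73.5974−38.9015) = 0.0000. V = [p*·0.0000 + (1−p*)·0.0000]/1.33 = 0.0000. B = V − Δ·S = 0.0000.
(2,1): S=99.4560. Δ = (V_up−V_dn)/(S_up−S_dn) = (43.9584−0.0000)/(139.2384−73.5974) = 0.6697. V = [p*·43.9584 + (1−p*)·0.0000]/1.33 = 29.5460. B = V − Δ·S = -37.0577.
(2,2): S=188.1600. Δ = (V_up−V_dn)/(S_up−S_dn) = (168.1440−43.9584)/(263.4240−139.2384) = 1.0000. V = [p*·168.1440 + (1−p*)·43.9584]/1.33 = 116.5209. B = V − Δ·S = -71.6391.
(1,0): S=71.0400. Δ = (V_up−V_dn)/(S_up−S_dn) = (29.5460−0.0000)/(99.4560−52.5696) = 0.6302. V = [p*·29.5460 + (1−p*)·0.0000]/1.33 = 19.8589. B = V − Δ·S = -24.9077.
(1,1): S=134.4000. Δ = (V_up−V_dn)/(S_up−S_dn) = (116.5209−29.5460)/(188.1600−99.4560) = 0.9805. V = [p*·116.5209 + (1−p*)·29.5460]/1.33 = 80.6739. B = V − Δ·S = -51.1063.
(0,0): S=96.0000. Δ = (V_up−V_dn)/(S_up−S_dn) = (80.6739−19.8589)/(134.4000−71.0400) = 0.9598. V = [p*·80.6739 + (1−p*)·19.8589]/1.33 = 55.8074. B = V − Δ·S = -36.3366.
Each (Δ,B) replicates both successor values, so the strategy is self-financing and V0 is arbitrage-free.

(0,0): Delta=0.9598 Bond=-36.3366
(1,0): Delta=0.6302 Bond=-24.9077
(1,1): Delta=0.9805 Bond=-51.1063
(2,0): Delta=0.0000 Bond=0.0000
(2,1): Delta=0.6697 Bond=-37.0577
(2,2): Delta=1.0000 Bond=-71.6391
V0=55.8074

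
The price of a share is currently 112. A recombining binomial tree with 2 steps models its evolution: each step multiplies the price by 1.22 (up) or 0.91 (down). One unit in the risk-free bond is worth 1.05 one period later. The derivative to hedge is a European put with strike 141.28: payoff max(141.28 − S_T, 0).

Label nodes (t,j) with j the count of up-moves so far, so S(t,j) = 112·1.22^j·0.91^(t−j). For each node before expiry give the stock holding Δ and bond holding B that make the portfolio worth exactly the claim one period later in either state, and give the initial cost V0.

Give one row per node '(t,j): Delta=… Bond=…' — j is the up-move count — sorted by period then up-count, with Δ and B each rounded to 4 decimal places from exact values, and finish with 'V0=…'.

The replicating-portfolio and risk-neutral prices coincide; use p* = (1.05−0.91)/(1.22−0.91) = 0.4516 for the latter.
Payoff layer (t=2): V(2,0)=48.5328, V(2,1)=16.9376, V(2,2)=0.0000
  t=1,j=0: stock 101.9200 → up 124.3424 (V=16.9376), down 92.7472 (V=48.5328). Price 32.6324; hedge Δ=-1.0000, bond B=134.5524.
  t=1,j=1: stock 136.6400 → up 166.7008 (V=0.0000), down 124.3424 (V=16.9376). Price 8.8461; hedge Δ=-0.3999, bond B=63.4835.
  t=0,j=0: stock 112.0000 → up 136.6400 (V=8.8461), down 101.9200 (V=32.6324). Price 20.8478; hedge Δ=-0.6851, bond B=97.5779.
Root portfolio cost Δ·112+B reproduces V0=20.8478.

(0,0): Delta=-0.6851 Bond=97.5779
(1,0): Delta=-1.0000 Bond=134.5524
(1,1): Delta=-0.3999 Bond=63.4835
V0=20.8478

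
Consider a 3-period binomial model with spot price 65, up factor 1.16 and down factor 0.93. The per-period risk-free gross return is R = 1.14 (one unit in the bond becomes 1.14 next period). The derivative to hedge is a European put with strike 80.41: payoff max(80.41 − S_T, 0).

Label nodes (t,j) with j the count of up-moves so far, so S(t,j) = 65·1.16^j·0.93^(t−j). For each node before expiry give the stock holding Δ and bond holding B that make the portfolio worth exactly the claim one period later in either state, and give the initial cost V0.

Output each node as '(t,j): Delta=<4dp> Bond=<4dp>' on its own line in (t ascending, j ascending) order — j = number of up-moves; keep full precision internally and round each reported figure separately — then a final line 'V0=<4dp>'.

(0,0): Delta=-0.1292 Bond=8.6249
(1,0): Delta=-0.9463 Bond=59.2266
(1,1): Delta=-0.0668 Bond=5.1282
(2,0): Delta=-1.0000 Bond=70.5351
(2,1): Delta=-0.9422 Bond=67.2311
(2,2): Delta=0.0000 Bond=0.0000
V0=0.2249

The replicating-portfolio and risk-neutral prices coincide; use p* = (1.14−0.93)/(1.16−0.93) = 0.9130 for the latter.
Payoff layer (t=3): V(3,0)=28.1268, V(3,1)=15.1965, V(3,2)=0.0000, V(3,3)=0.0000
Node (2,0) S=56.2185: V=(p*·15.1965+(1−p*)·28.1268)/1.14=14.3166; Δ=(15.1965−28.1268)/(65.2135−52.2832)=-1.0000; B=V−Δ·S=70.5351
Node (2,1) S=70.1220: V=(p*·0.0000+(1−p*)·15.1965)/1.14=1.1592; Δ=(0.0000−15.1965)/(81.3415−65.2135)=-0.9422; B=V−Δ·S=67.2311
Node (2,2) S=87.4640: V=(p*·0.0000+(1−p*)·0.0000)/1.14=0.0000; Δ=(0.0000−0.0000)/(101.4582−81.3415)=0.0000; B=V−Δ·S=0.0000
Node (1,0) S=60.4500: V=(p*·1.1592+(1−p*)·14.3166)/1.14=2.0204; Δ=(1.1592−14.3166)/(70.1220−56.2185)=-0.9463; B=V−Δ·S=59.2266
Node (1,1) S=75.4000: V=(p*·0.0000+(1−p*)·1.1592)/1.14=0.0884; Δ=(0.0000−1.1592)/(87.4640−70.1220)=-0.0668; B=V−Δ·S=5.1282
Node (0,0) S=65.0000: V=(p*·0.0884+(1−p*)·2.0204)/1.14=0.2249; Δ=(0.0884−2.0204)/(75.4000−60.4500)=-0.1292; B=V−Δ·S=8.6249
Root portfolio cost Δ·65+B reproduces V0=0.2249.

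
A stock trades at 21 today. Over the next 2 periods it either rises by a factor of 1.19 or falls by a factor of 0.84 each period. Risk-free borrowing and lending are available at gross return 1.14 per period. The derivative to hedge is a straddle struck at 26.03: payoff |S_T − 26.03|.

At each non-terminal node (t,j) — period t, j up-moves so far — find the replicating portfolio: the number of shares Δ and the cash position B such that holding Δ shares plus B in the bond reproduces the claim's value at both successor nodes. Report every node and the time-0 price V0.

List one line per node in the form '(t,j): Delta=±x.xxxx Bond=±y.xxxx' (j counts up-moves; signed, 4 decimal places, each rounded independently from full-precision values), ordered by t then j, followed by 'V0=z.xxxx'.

Risk-neutral probability p* = (R−d)/(u−d) = (1.14−0.84)/(1.19−0.84) = 0.8571.
Terminal values V(2,·): V(2,0)=11.2124, V(2,1)=5.0384, V(2,2)=3.7081
(1,0): S=17.6400. Δ = (V_up−V_dn)/(S_up−S_dn) = (5.0384−11.2124)/(20.9916−14.8176) = -1.0000. V = [p*·5.0384 + (1−p*)·11.2124]/1.14 = 5.1933. B = V − Δ·S = 22.8333.
(1,1): S=24.9900. Δ = (V_up−V_dn)/(S_up−S_dn) = (3.7081−5.0384)/(29.7381−20.9916) = -0.1521. V = [p*·3.7081 + (1−p*)·5.0384]/1.14 = 3.4194. B = V − Δ·S = 7.2203.
(0,0): S=21.0000. Δ = (V_up−V_dn)/(S_up−S_dn) = (3.4194−5.1933)/(24.9900−17.6400) = -0.2413. V = [p*·3.4194 + (1−p*)·5.1933]/1.14 = 3.2218. B = V − Δ·S = 8.2901.
The time-0 hedge costs 3.2218, which is the no-arbitrage price.

(0,0): Delta=-0.2413 Bond=8.2901
(1,0): Delta=-1.0000 Bond=22.8333
(1,1): Delta=-0.1521 Bond=7.2203
V0=3.2218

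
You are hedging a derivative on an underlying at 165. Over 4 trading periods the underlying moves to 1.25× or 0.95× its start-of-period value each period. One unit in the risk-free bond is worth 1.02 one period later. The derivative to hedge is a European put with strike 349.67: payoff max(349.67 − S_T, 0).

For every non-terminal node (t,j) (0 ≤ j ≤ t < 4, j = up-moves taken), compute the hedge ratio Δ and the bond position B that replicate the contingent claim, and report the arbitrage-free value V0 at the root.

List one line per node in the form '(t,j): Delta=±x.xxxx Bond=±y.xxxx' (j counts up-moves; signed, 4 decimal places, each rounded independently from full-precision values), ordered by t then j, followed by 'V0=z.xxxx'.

Since d<R<u, set p* = (R−d)/(u−d) = 0.2333; price each node as the discounted p*-expectation of its children.
Payoff layer (t=4): V(4,0)=215.2765, V(4,1)=172.8364, V(4,2)=116.9942, V(4,3)=43.5177, V(4,4)=0.0000
Node (3,0) S=141.4669: V=(p*·172.8364+(1−p*)·215.2765)/1.02=201.3469; Δ=(172.8364−215.2765)/(176.8336−134.3935)=-1.0000; B=V−Δ·S=342.8137
Node (3,1) S=186.1406: V=(p*·116.9942+(1−p*)·172.8364)/1.02=156.6731; Δ=(116.9942−172.8364)/(232.6758−176.8336)=-1.0000; B=V−Δ·S=342.8137
Node (3,2) S=244.9219: V=(p*·43.5177+(1−p*)·116.9942)/1.02=97.8919; Δ=(43.5177−116.9942)/(306.1523−232.6758)=-1.0000; B=V−Δ·S=342.8137
Node (3,3) S=322.2656: V=(p*·0.0000+(1−p*)·43.5177)/1.02=32.7093; Δ=(0.0000−43.5177)/(402.8320−306.1523)=-0.4501; B=V−Δ·S=177.7682
Node (2,0) S=148.9125: V=(p*·156.6731+(1−p*)·201.3469)/1.02=187.1794; Δ=(156.6731−201.3469)/(186.1406−141.4669)=-1.0000; B=V−Δ·S=336.0919
Node (2,1) S=195.9375: V=(p*·97.8919+(1−p*)·156.6731)/1.02=140.1544; Δ=(97.8919−156.6731)/(244.9219−186.1406)=-1.0000; B=V−Δ·S=336.0919
Node (2,2) S=257.8125: V=(p*·32.7093+(1−p*)·97.8919)/1.02=81.0614; Δ=(32.7093−97.8919)/(322.2656−244.9219)=-0.8428; B=V−Δ·S=298.3364
Node (1,0) S=156.7500: V=(p*·140.1544+(1−p*)·187.1794)/1.02=172.7519; Δ=(140.1544−187.1794)/(195.9375−148.9125)=-1.0000; B=V−Δ·S=329.5019
Node (1,1) S=206.2500: V=(p*·81.0614+(1−p*)·140.1544)/1.02=123.8883; Δ=(81.0614−140.1544)/(257.8125−195.9375)=-0.9550; B=V−Δ·S=320.8650
Node (0,0) S=165.0000: V=(p*·123.8883+(1−p*)·172.7519)/1.02=158.1866; Δ=(123.8883−172.7519)/(206.2500−156.7500)=-0.9871; B=V−Δ·S=321.0653
Each (Δ,B) replicates both successor values, so the strategy is self-financing and V0 is arbitrage-free.

(0,0): Delta=-0.9871 Bond=321.0653
(1,0): Delta=-1.0000 Bond=329.5019
(1,1): Delta=-0.9550 Bond=320.8650
(2,0): Delta=-1.0000 Bond=336.0919
(2,1): Delta=-1.0000 Bond=336.0919
(2,2): Delta=-0.8428 Bond=298.3364
(3,0): Delta=-1.0000 Bond=342.8137
(3,1): Delta=-1.0000 Bond=342.8137
(3,2): Delta=-1.0000 Bond=342.8137
(3,3): Delta=-0.4501 Bond=177.7682
V0=158.1866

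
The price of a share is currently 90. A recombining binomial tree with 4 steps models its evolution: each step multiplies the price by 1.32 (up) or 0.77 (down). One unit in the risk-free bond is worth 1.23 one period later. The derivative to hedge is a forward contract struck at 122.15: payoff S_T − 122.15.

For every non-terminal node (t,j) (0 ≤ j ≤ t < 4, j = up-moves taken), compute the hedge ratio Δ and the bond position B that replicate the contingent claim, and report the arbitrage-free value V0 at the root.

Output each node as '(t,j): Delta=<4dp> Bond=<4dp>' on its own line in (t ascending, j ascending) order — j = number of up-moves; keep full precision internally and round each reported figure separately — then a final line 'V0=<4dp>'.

Under the risk-neutral measure, an up-move has probability p* = (R−d)/(u−d) = 0.8364 and values discount at R = 1.23.
Terminal values V(4,·): V(4,0)=-90.5123, V(4,1)=-67.9139, V(4,2)=-29.1738, V(4,3)=37.2378, V(4,4)=151.0862
(3,0): S=41.0880. Δ = (V_up−V_dn)/(S_up−S_dn) = (-67.9139−-90.5123)/(54.2361−31.6377) = 1.0000. V = [p*·-67.9139 + (1−p*)·-90.5123]/1.23 = -58.2210. B = V − Δ·S = -99.3089.
(3,1): S=70.4365. Δ = (V_up−V_dn)/(S_up−S_dn) = (-29.1738−-67.9139)/(92.9762−54.2361) = 1.0000. V = [p*·-29.1738 + (1−p*)·-67.9139]/1.23 = -28.8724. B = V − Δ·S = -99.3089.
(3,2): S=120.7483. Δ = (V_up−V_dn)/(S_up−S_dn) = (37.2378−-29.1738)/(159.3878−92.9762) = 1.0000. V = [p*·37.2378 + (1−p*)·-29.1738]/1.23 = 21.4394. B = V − Δ·S = -99.3089.
(3,3): S=206.9971. Δ = (V_up−V_dn)/(S_up−S_dn) = (151.0862−37.2378)/(273.2362−159.3878) = 1.0000. V = [p*·151.0862 + (1−p*)·37.2378]/1.23 = 107.6882. B = V − Δ·S = -99.3089.
(2,0): S=53.3610. Δ = (V_up−V_dn)/(S_up−S_dn) = (-28.8724−-58.2210)/(70.4365−41.0880) = 1.0000. V = [p*·-28.8724 + (1−p*)·-58.2210]/1.23 = -27.3780. B = V − Δ·S = -80.7390.
(2,1): S=91.4760. Δ = (V_up−V_dn)/(S_up−S_dn) = (21.4394−-28.8724)/(120.7483−70.4365) = 1.0000. V = [p*·21.4394 + (1−p*)·-28.8724]/1.23 = 10.7370. B = V − Δ·S = -80.7390.
(2,2): S=156.8160. Δ = (V_up−V_dn)/(S_up−S_dn) = (107.6882−21.4394)/(206.9971−120.7483) = 1.0000. V = [p*·107.6882 + (1−p*)·21.4394]/1.23 = 76.0770. B = V − Δ·S = -80.7390.
(1,0): S=69.3000. Δ = (V_up−V_dn)/(S_up−S_dn) = (10.7370−-27.3780)/(91.4760−53.3610) = 1.0000. V = [p*·10.7370 + (1−p*)·-27.3780]/1.23 = 3.6586. B = V − Δ·S = -65.6414.
(1,1): S=118.8000. Δ = (V_up−V_dn)/(S_up−S_dn) = (76.0770−10.7370)/(156.8160−91.4760) = 1.0000. V = [p*·76.0770 + (1−p*)·10.7370]/1.23 = 53.1586. B = V − Δ·S = -65.6414.
(0,0): S=90.0000. Δ = (V_up−V_dn)/(S_up−S_dn) = (53.1586−3.6586)/(118.8000−69.3000) = 1.0000. V = [p*·53.1586 + (1−p*)·3.6586]/1.23 = 36.6330. B = V − Δ·S = -53.3670.
Check: Δ(0,0)·S0 + B(0,0) = 36.6330 = V0.

(0,0): Delta=1.0000 Bond=-53.3670
(1,0): Delta=1.0000 Bond=-65.6414
(1,1): Delta=1.0000 Bond=-65.6414
(2,0): Delta=1.0000 Bond=-80.7390
(2,1): Delta=1.0000 Bond=-80.7390
(2,2): Delta=1.0000 Bond=-80.7390
(3,0): Delta=1.0000 Bond=-99.3089
(3,1): Delta=1.0000 Bond=-99.3089
(3,2): Delta=1.0000 Bond=-99.3089
(3,3): Delta=1.0000 Bond=-99.3089
V0=36.6330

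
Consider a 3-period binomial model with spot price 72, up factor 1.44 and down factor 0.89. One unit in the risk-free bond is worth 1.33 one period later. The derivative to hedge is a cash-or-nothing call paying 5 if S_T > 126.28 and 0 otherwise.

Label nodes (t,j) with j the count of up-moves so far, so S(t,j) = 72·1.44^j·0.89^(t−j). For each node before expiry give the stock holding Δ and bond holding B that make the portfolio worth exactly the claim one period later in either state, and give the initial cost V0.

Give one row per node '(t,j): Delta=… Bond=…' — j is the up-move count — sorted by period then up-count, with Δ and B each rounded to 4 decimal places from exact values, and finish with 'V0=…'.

(0,0): Delta=0.0228 Bond=0.2597
(1,0): Delta=0.0853 Bond=-3.6592
(1,1): Delta=0.0132 Bond=1.3465
(2,0): Delta=0.0000 Bond=0.0000
(2,1): Delta=0.0985 Bond=-6.0834
(2,2): Delta=0.0000 Bond=3.7594
V0=1.9042

Risk-neutral probability p* = (R−d)/(u−d) = (1.33−0.89)/(1.44−0.89) = 0.8000.
Terminal values V(3,·): V(3,0)=0.0000, V(3,1)=0.0000, V(3,2)=5.0000, V(3,3)=5.0000
  t=2,j=0: stock 57.0312 → up 82.1249 (V=0.0000), down 50.7578 (V=0.0000). Price 0.0000; hedge Δ=0.0000, bond B=0.0000.
  t=2,j=1: stock 92.2752 → up 132.8763 (V=5.0000), down 82.1249 (V=0.0000). Price 3.0075; hedge Δ=0.0985, bond B=-6.0834.
  t=2,j=2: stock 149.2992 → up 214.9908 (V=5.0000), down 132.8763 (V=5.0000). Price 3.7594; hedge Δ=0.0000, bond B=3.7594.
  t=1,j=0: stock 64.0800 → up 92.2752 (V=3.0075), down 57.0312 (V=0.0000). Price 1.8090; hedge Δ=0.0853, bond B=-3.6592.
  t=1,j=1: stock 103.6800 → up 149.2992 (V=3.7594), down 92.2752 (V=3.0075). Price 2.7136; hedge Δ=0.0132, bond B=1.3465.
  t=0,j=0: stock 72.0000 → up 103.6800 (V=2.7136), down 64.0800 (V=1.8090). Price 1.9042; hedge Δ=0.0228, bond B=0.2597.
The time-0 hedge costs 1.9042, which is the no-arbitrage price.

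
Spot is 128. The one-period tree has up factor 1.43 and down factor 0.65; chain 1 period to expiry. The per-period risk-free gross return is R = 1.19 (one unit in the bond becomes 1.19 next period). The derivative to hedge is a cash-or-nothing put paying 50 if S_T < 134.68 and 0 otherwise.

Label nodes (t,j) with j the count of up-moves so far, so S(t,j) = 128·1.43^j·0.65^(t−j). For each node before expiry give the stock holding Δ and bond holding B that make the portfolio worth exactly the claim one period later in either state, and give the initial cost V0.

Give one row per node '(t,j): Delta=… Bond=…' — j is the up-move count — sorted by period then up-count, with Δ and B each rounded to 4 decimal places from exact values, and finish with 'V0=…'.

No-arbitrage ⇒ martingale measure with p* = (R−d)/(u−d) = 0.6923.
Terminal values V(1,·): V(1,0)=50.0000, V(1,1)=0.0000
Node (0,0) S=128.0000: V=(p*·0.0000+(1−p*)·50.0000)/1.19=12.9282; Δ=(0.0000−50.0000)/(183.0400−83.2000)=-0.5008; B=V−Δ·S=77.0308
The time-0 hedge costs 12.9282, which is the no-arbitrage price.

(0,0): Delta=-0.5008 Bond=77.0308
V0=12.9282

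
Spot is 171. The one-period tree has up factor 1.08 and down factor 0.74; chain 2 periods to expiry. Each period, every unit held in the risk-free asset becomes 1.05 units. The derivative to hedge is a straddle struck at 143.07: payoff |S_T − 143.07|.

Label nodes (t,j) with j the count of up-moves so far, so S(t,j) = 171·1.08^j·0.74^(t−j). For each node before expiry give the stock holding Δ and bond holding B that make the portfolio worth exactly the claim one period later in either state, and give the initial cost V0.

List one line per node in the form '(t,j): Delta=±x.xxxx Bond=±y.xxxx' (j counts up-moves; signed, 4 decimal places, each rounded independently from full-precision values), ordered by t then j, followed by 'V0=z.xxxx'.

(0,0): Delta=0.6843 Bond=-73.2079
(1,0): Delta=-1.0000 Bond=136.2571
(1,1): Delta=0.7959 Bond=-97.4933
V0=43.7994

No-arbitrage ⇒ martingale measure with p* = (R−d)/(u−d) = 0.9118.
At expiry t=2: V(2,0)=49.4304, V(2,1)=6.4068, V(2,2)=56.3844
  t=1,j=0: stock 126.5400 → up 136.6632 (V=6.4068), down 93.6396 (V=49.4304). Price 9.7171; hedge Δ=-1.0000, bond B=136.2571.
  t=1,j=1: stock 184.6800 → up 199.4544 (V=56.3844), down 136.6632 (V=6.4068). Price 49.4996; hedge Δ=0.7959, bond B=-97.4933.
  t=0,j=0: stock 171.0000 → up 184.6800 (V=49.4996), down 126.5400 (V=9.7171). Price 43.7994; hedge Δ=0.6843, bond B=-73.2079.
Each (Δ,B) replicates both successor values, so the strategy is self-financing and V0 is arbitrage-free.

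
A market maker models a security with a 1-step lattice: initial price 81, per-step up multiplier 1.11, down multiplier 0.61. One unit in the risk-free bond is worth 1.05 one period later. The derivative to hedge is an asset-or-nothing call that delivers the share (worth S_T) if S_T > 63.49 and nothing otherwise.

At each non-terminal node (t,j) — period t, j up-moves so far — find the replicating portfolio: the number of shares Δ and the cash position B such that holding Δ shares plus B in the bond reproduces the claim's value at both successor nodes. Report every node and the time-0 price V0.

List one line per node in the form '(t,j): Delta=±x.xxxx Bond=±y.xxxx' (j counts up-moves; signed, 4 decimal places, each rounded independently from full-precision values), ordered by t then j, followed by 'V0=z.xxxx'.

The replicating-portfolio and risk-neutral prices coincide; use p* = (1.05−0.61)/(1.11−0.61) = 0.8800 for the latter.
At expiry t=1: V(1,0)=0.0000, V(1,1)=89.9100
  t=0,j=0: stock 81.0000 → up 89.9100 (V=89.9100), down 49.4100 (V=0.0000). Price 75.3531; hedge Δ=2.2200, bond B=-104.4669.
Each (Δ,B) replicates both successor values, so the strategy is self-financing and V0 is arbitrage-free.

(0,0): Delta=2.2200 Bond=-104.4669
V0=75.3531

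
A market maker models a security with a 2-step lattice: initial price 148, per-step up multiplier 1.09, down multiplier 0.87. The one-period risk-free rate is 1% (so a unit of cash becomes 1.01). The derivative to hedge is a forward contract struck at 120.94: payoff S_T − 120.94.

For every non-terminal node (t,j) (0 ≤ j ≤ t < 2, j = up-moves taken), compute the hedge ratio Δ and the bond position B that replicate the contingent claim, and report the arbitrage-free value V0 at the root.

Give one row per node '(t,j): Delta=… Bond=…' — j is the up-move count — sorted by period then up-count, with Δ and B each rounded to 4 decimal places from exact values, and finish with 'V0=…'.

Since d<R<u, set p* = (R−d)/(u−d) = 0.6364; price each node as the discounted p*-expectation of its children.
Terminal payoffs: V(2,0)=-8.9188, V(2,1)=19.4084, V(2,2)=54.8988
Node (1,0) S=128.7600: V=(p*·19.4084+(1−p*)·-8.9188)/1.01=9.0174; Δ=(19.4084−-8.9188)/(140.3484−112.0212)=1.0000; B=V−Δ·S=-119.7426
Node (1,1) S=161.3200: V=(p*·54.8988+(1−p*)·19.4084)/1.01=41.5774; Δ=(54.8988−19.4084)/(175.8388−140.3484)=1.0000; B=V−Δ·S=-119.7426
Node (0,0) S=148.0000: V=(p*·41.5774+(1−p*)·9.0174)/1.01=29.4430; Δ=(41.5774−9.0174)/(161.3200−128.7600)=1.0000; B=V−Δ·S=-118.5570
The time-0 hedge costs 29.4430, which is the no-arbitrage price.

(0,0): Delta=1.0000 Bond=-118.5570
(1,0): Delta=1.0000 Bond=-119.7426
(1,1): Delta=1.0000 Bond=-119.7426
V0=29.4430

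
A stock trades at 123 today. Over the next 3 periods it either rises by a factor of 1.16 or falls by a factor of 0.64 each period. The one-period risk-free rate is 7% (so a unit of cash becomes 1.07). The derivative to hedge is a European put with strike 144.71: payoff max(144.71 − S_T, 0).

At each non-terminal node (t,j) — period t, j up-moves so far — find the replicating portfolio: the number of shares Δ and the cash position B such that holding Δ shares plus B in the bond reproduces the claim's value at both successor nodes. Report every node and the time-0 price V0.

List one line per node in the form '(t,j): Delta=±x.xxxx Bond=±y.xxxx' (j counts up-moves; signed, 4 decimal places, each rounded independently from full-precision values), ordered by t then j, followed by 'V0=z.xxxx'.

(0,0): Delta=-0.5585 Bond=85.6451
(1,0): Delta=-1.0000 Bond=126.3953
(1,1): Delta=-0.5075 Bond=84.3659
(2,0): Delta=-1.0000 Bond=135.2430
(2,1): Delta=-1.0000 Bond=135.2430
(2,2): Delta=-0.4506 Bond=80.8589
V0=16.9499

The replicating-portfolio and risk-neutral prices coincide; use p* = (1.07−0.64)/(1.16−0.64) = 0.8269 for the latter.
Terminal payoffs: V(3,0)=112.4663, V(3,1)=86.2683, V(3,2)=38.7844, V(3,3)=0.0000
(2,0): S=50.3808. Δ = (V_up−V_dn)/(S_up−S_dn) = (86.2683−112.4663)/(58.4417−32.2437) = -1.0000. V = [p*·86.2683 + (1−p*)·112.4663]/1.07 = 84.8622. B = V − Δ·S = 135.2430.
(2,1): S=91.3152. Δ = (V_up−V_dn)/(S_up−S_dn) = (38.7844−86.2683)/(105.9256−58.4417) = -1.0000. V = [p*·38.7844 + (1−p*)·86.2683]/1.07 = 43.9278. B = V − Δ·S = 135.2430.
(2,2): S=165.5088. Δ = (V_up−V_dn)/(S_up−S_dn) = (0.0000−38.7844)/(191.9902−105.9256) = -0.4506. V = [p*·0.0000 + (1−p*)·38.7844]/1.07 = 6.2735. B = V − Δ·S = 80.8589.
(1,0): S=78.7200. Δ = (V_up−V_dn)/(S_up−S_dn) = (43.9278−84.8622)/(91.3152−50.3808) = -1.0000. V = [p*·43.9278 + (1−p*)·84.8622]/1.07 = 47.6753. B = V − Δ·S = 126.3953.
(1,1): S=142.6800. Δ = (V_up−V_dn)/(S_up−S_dn) = (6.2735−43.9278)/(165.5088−91.3152) = -0.5075. V = [p*·6.2735 + (1−p*)·43.9278]/1.07 = 11.9538. B = V − Δ·S = 84.3659.
(0,0): S=123.0000. Δ = (V_up−V_dn)/(S_up−S_dn) = (11.9538−47.6753)/(142.6800−78.7200) = -0.5585. V = [p*·11.9538 + (1−p*)·47.6753]/1.07 = 16.9499. B = V − Δ·S = 85.6451.
The time-0 hedge costs 16.9499, which is the no-arbitrage price.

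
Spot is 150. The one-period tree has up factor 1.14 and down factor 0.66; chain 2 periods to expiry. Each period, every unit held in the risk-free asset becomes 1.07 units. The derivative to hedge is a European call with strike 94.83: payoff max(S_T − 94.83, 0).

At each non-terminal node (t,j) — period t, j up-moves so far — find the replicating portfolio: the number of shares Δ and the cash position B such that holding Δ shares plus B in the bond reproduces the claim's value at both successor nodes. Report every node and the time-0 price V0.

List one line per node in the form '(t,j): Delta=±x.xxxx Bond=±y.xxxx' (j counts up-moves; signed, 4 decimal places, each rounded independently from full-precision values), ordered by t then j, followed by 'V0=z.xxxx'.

(0,0): Delta=0.9442 Bond=-73.9069
(1,0): Delta=0.3794 Bond=-23.1694
(1,1): Delta=1.0000 Bond=-88.6262
V0=67.7196

Risk-neutral probability p* = (R−d)/(u−d) = (1.07−0.66)/(1.14−0.66) = 0.8542.
At expiry t=2: V(2,0)=0.0000, V(2,1)=18.0300, V(2,2)=100.1100
(1,0): S=99.0000. Δ = (V_up−V_dn)/(S_up−S_dn) = (18.0300−0.0000)/(112.8600−65.3400) = 0.3794. V = [p*·18.0300 + (1−p*)·0.0000]/1.07 = 14.3931. B = V − Δ·S = -23.1694.
(1,1): S=171.0000. Δ = (V_up−V_dn)/(S_up−S_dn) = (100.1100−18.0300)/(194.9400−112.8600) = 1.0000. V = [p*·100.1100 + (1−p*)·18.0300]/1.07 = 82.3738. B = V − Δ·S = -88.6262.
(0,0): S=150.0000. Δ = (V_up−V_dn)/(S_up−S_dn) = (82.3738−14.3931)/(171.0000−99.0000) = 0.9442. V = [p*·82.3738 + (1−p*)·14.3931]/1.07 = 67.7196. B = V − Δ·S = -73.9069.
The time-0 hedge costs 67.7196, which is the no-arbitrage price.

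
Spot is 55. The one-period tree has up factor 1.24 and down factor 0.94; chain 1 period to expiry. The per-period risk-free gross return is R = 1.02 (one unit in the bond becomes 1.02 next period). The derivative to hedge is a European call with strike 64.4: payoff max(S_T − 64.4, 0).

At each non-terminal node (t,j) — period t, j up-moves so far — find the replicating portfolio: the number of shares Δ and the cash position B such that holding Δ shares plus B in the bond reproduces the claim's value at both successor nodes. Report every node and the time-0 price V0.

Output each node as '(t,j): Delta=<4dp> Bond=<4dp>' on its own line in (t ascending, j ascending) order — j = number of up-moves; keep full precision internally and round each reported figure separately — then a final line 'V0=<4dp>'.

The replicating-portfolio and risk-neutral prices coincide; use p* = (1.02−0.94)/(1.24−0.94) = 0.2667 for the latter.
Terminal payoffs: V(1,0)=0.0000, V(1,1)=3.8000
Node (0,0) S=55.0000: V=(p*·3.8000+(1−p*)·0.0000)/1.02=0.9935; Δ=(3.8000−0.0000)/(68.2000−51.7000)=0.2303; B=V−Δ·S=-11.6732
Each (Δ,B) replicates both successor values, so the strategy is self-financing and V0 is arbitrage-free.

(0,0): Delta=0.2303 Bond=-11.6732
V0=0.9935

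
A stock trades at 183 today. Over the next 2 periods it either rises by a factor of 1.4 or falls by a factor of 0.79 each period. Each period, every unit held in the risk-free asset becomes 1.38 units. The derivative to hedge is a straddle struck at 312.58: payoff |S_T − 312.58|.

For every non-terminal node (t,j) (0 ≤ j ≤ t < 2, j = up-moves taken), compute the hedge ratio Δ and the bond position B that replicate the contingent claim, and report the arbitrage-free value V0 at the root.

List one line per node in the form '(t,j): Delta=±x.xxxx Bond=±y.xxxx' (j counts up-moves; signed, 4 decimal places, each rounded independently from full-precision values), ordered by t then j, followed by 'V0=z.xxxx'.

(0,0): Delta=-0.4211 Bond=103.4911
(1,0): Delta=-1.0000 Bond=226.5072
(1,1): Delta=-0.4100 Bond=139.9808
V0=26.4272

No-arbitrage ⇒ martingale measure with p* = (R−d)/(u−d) = 0.9672.
Terminal values V(2,·): V(2,0)=198.3697, V(2,1)=110.1820, V(2,2)=46.1000
(1,0): S=144.5700. Δ = (V_up−V_dn)/(S_up−S_dn) = (110.1820−198.3697)/(202.3980−114.2103) = -1.0000. V = [p*·110.1820 + (1−p*)·198.3697]/1.38 = 81.9372. B = V − Δ·S = 226.5072.
(1,1): S=256.2000. Δ = (V_up−V_dn)/(S_up−S_dn) = (46.1000−110.1820)/(358.6800−202.3980) = -0.4100. V = [p*·46.1000 + (1−p*)·110.1820]/1.38 = 34.9283. B = V − Δ·S = 139.9808.
(0,0): S=183.0000. Δ = (V_up−V_dn)/(S_up−S_dn) = (34.9283−81.9372)/(256.2000−144.5700) = -0.4211. V = [p*·34.9283 + (1−p*)·81.9372]/1.38 = 26.4272. B = V − Δ·S = 103.4911.
Check: Δ(0,0)·S0 + B(0,0) = 26.4272 = V0.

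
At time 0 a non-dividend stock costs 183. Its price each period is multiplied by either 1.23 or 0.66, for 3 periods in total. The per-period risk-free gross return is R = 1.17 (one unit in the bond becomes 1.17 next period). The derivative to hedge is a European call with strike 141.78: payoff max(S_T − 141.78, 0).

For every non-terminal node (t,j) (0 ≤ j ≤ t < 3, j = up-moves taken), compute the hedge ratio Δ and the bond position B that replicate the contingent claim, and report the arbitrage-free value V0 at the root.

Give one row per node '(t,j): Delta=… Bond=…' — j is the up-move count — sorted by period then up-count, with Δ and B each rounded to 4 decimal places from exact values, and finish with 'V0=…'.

(0,0): Delta=0.9388 Bond=-76.4440
(1,0): Delta=0.4549 Bond=-30.9903
(1,1): Delta=0.9693 Bond=-96.3158
(2,0): Delta=0.0000 Bond=0.0000
(2,1): Delta=0.4836 Bond=-40.5244
(2,2): Delta=1.0000 Bond=-121.1795
V0=95.3538

The replicating-portfolio and risk-neutral prices coincide; use p* = (1.17−0.66)/(1.23−0.66) = 0.8947 for the latter.
Terminal values V(3,·): V(3,0)=0.0000, V(3,1)=0.0000, V(3,2)=40.9481, V(3,3)=198.7587
Node (2,0) S=79.7148: V=(p*·0.0000+(1−p*)·0.0000)/1.17=0.0000; Δ=(0.0000−0.0000)/(98.0492−52.6118)=0.0000; B=V−Δ·S=0.0000
Node (2,1) S=148.5594: V=(p*·40.9481+(1−p*)·0.0000)/1.17=31.3143; Δ=(40.9481−0.0000)/(182.7281−98.0492)=0.4836; B=V−Δ·S=-40.5244
Node (2,2) S=276.8607: V=(p*·198.7587+(1−p*)·40.9481)/1.17=155.6812; Δ=(198.7587−40.9481)/(340.5387−182.7281)=1.0000; B=V−Δ·S=-121.1795
Node (1,0) S=120.7800: V=(p*·31.3143+(1−p*)·0.0000)/1.17=23.9471; Δ=(31.3143−0.0000)/(148.5594−79.7148)=0.4549; B=V−Δ·S=-30.9903
Node (1,1) S=225.0900: V=(p*·155.6812+(1−p*)·31.3143)/1.17=121.8718; Δ=(155.6812−31.3143)/(276.8607−148.5594)=0.9693; B=V−Δ·S=-96.3158
Node (0,0) S=183.0000: V=(p*·121.8718+(1−p*)·23.9471)/1.17=95.3538; Δ=(121.8718−23.9471)/(225.0900−120.7800)=0.9388; B=V−Δ·S=-76.4440
Root portfolio cost Δ·183+B reproduces V0=95.3538.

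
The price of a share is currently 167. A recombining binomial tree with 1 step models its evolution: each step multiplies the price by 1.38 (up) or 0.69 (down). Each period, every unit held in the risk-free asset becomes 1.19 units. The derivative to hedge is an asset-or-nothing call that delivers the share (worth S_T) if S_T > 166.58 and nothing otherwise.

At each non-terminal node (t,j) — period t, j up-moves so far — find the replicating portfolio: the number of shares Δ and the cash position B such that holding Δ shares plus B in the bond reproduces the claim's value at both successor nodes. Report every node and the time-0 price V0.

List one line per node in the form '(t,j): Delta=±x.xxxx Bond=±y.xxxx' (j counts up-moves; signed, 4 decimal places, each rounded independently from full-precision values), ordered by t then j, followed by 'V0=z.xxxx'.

Since d<R<u, set p* = (R−d)/(u−d) = 0.7246; price each node as the discounted p*-expectation of its children.
Payoff layer (t=1): V(1,0)=0.0000, V(1,1)=230.4600
Node (0,0) S=167.0000: V=(p*·230.4600+(1−p*)·0.0000)/1.19=140.3361; Δ=(230.4600−0.0000)/(230.4600−115.2300)=2.0000; B=V−Δ·S=-193.6639
The time-0 hedge costs 140.3361, which is the no-arbitrage price.

(0,0): Delta=2.0000 Bond=-193.6639
V0=140.3361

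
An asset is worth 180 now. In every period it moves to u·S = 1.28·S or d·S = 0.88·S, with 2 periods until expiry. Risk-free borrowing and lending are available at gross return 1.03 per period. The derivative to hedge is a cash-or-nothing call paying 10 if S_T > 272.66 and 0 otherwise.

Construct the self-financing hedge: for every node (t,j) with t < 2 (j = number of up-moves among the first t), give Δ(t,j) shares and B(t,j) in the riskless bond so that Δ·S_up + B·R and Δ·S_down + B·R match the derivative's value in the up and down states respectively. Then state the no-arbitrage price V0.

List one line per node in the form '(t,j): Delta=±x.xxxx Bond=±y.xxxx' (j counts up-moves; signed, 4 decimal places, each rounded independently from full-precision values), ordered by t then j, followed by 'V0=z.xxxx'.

Under the risk-neutral measure, an up-move has probability p* = (R−d)/(u−d) = 0.3750 and values discount at R = 1.03.
Terminal values V(2,·): V(2,0)=0.0000, V(2,1)=0.0000, V(2,2)=10.0000
  t=1,j=0: stock 158.4000 → up 202.7520 (V=0.0000), down 139.3920 (V=0.0000). Price 0.0000; hedge Δ=0.0000, bond B=0.0000.
  t=1,j=1: stock 230.4000 → up 294.9120 (V=10.0000), down 202.7520 (V=0.0000). Price 3.6408; hedge Δ=0.1085, bond B=-21.3592.
  t=0,j=0: stock 180.0000 → up 230.4000 (V=3.6408), down 158.4000 (V=0.0000). Price 1.3255; hedge Δ=0.0506, bond B=-7.7764.
Each (Δ,B) replicates both successor values, so the strategy is self-financing and V0 is arbitrage-free.

(0,0): Delta=0.0506 Bond=-7.7764
(1,0): Delta=0.0000 Bond=0.0000
(1,1): Delta=0.1085 Bond=-21.3592
V0=1.3255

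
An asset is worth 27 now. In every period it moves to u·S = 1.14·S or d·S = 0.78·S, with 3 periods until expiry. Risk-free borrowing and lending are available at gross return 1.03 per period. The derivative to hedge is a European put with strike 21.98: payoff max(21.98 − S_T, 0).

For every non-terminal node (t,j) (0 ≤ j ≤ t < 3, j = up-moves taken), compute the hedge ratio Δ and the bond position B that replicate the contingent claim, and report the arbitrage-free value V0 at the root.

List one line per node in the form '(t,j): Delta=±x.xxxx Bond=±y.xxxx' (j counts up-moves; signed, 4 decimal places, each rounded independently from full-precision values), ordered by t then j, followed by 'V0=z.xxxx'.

No-arbitrage ⇒ martingale measure with p* = (R−d)/(u−d) = 0.6944.
Terminal values V(3,·): V(3,0)=9.1671, V(3,1)=3.2534, V(3,2)=0.0000, V(3,3)=0.0000
Node (2,0) S=16.4268: V=(p*·3.2534+(1−p*)·9.1671)/1.03=4.9130; Δ=(3.2534−9.1671)/(18.7266−12.8129)=-1.0000; B=V−Δ·S=21.3398
Node (2,1) S=24.0084: V=(p*·0.0000+(1−p*)·3.2534)/1.03=0.9652; Δ=(0.0000−3.2534)/(27.3696−18.7266)=-0.3764; B=V−Δ·S=10.0025
Node (2,2) S=35.0892: V=(p*·0.0000+(1−p*)·0.0000)/1.03=0.0000; Δ=(0.0000−0.0000)/(40.0017−27.3696)=0.0000; B=V−Δ·S=0.0000
Node (1,0) S=21.0600: V=(p*·0.9652+(1−p*)·4.9130)/1.03=2.1082; Δ=(0.9652−4.9130)/(24.0084−16.4268)=-0.5207; B=V−Δ·S=13.0745
Node (1,1) S=30.7800: V=(p*·0.0000+(1−p*)·0.9652)/1.03=0.2863; Δ=(0.0000−0.9652)/(35.0892−24.0084)=-0.0871; B=V−Δ·S=2.9673
Node (0,0) S=27.0000: V=(p*·0.2863+(1−p*)·2.1082)/1.03=0.8185; Δ=(0.2863−2.1082)/(30.7800−21.0600)=-0.1874; B=V−Δ·S=5.8792
Self-financing check: at every node Δ·S+B equals the discounted successor values.

(0,0): Delta=-0.1874 Bond=5.8792
(1,0): Delta=-0.5207 Bond=13.0745
(1,1): Delta=-0.0871 Bond=2.9673
(2,0): Delta=-1.0000 Bond=21.3398
(2,1): Delta=-0.3764 Bond=10.0025
(2,2): Delta=0.0000 Bond=0.0000
V0=0.8185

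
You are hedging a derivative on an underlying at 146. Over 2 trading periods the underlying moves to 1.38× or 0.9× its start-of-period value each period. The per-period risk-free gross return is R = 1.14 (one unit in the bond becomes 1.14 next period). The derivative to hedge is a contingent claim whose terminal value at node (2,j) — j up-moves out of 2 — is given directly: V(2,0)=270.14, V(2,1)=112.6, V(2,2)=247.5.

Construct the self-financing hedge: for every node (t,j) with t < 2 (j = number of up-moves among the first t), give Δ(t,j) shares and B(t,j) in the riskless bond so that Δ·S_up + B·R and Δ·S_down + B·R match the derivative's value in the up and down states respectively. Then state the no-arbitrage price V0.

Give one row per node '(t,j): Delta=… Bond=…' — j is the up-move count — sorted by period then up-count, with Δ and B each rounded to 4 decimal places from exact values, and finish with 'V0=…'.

(0,0): Delta=-0.1417 Bond=163.5849
(1,0): Delta=-2.4978 Bond=496.0768
(1,1): Delta=1.3949 Bond=-123.1031
V0=142.8978

Risk-neutral probability p* = (R−d)/(u−d) = (1.14−0.9)/(1.38−0.9) = 0.5000.
Payoff layer (t=2): V(2,0)=270.1400, V(2,1)=112.6000, V(2,2)=247.5000
(1,0): S=131.4000. Δ = (V_up−V_dn)/(S_up−S_dn) = (112.6000−270.1400)/(181.3320−118.2600) = -2.4978. V = [p*·112.6000 + (1−p*)·270.1400]/1.14 = 167.8684. B = V − Δ·S = 496.0768.
(1,1): S=201.4800. Δ = (V_up−V_dn)/(S_up−S_dn) = (247.5000−112.6000)/(278.0424−181.3320) = 1.3949. V = [p*·247.5000 + (1−p*)·112.6000]/1.14 = 157.9386. B = V − Δ·S = -123.1031.
(0,0): S=146.0000. Δ = (V_up−V_dn)/(S_up−S_dn) = (157.9386−167.8684)/(201.4800−131.4000) = -0.1417. V = [p*·157.9386 + (1−p*)·167.8684]/1.14 = 142.8978. B = V − Δ·S = 163.5849.
Root portfolio cost Δ·146+B reproduces V0=142.8978.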